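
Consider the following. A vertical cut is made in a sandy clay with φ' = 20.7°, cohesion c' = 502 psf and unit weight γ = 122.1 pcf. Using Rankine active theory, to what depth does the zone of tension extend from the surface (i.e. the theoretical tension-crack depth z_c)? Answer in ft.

11.9 ft

K_a = tan²(45° − 20.7°/2) = 0.4777; √K_a = 0.6911.
The active pressure is zero where K_a γ z = 2c√K_a, so z_c = 2c/(γ√K_a) = 2×502/(122.1×0.6911) = 11.90 ft.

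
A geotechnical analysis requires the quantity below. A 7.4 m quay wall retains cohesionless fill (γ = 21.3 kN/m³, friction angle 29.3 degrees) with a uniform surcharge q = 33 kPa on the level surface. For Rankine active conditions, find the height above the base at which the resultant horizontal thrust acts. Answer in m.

K_a = 0.3428.
Triangular part P₁ = ½K_aγH² = 199.9 at H/3 = 2.467 m; rectangular part P₂ = K_a q H = 83.72 at H/2 = 3.700 m.
ȳ = (P₁·2.467 + P₂·3.700)/(P₁+P₂) = 2.831 m.

2.83 m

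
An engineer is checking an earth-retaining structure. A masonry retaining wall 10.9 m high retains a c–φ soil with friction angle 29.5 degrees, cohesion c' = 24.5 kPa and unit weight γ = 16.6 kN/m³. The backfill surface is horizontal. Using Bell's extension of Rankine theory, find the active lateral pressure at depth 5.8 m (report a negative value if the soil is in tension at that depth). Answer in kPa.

K_a = (1 − sin φ)/(1 + sin φ) = 0.3401.
σ_a = K_a γ z − 2c√K_a = 0.3401×16.6×5.8 − 2×24.5×0.5832 = 4.169 kPa.

4.17 kPa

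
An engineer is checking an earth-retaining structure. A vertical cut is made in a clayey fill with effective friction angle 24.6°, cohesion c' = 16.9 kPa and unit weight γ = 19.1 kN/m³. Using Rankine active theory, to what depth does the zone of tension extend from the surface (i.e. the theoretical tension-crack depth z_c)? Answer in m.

K_a = tan²(45° − 24.6°/2) = 0.4121; √K_a = 0.6420.
The active pressure is zero where K_a γ z = 2c√K_a, so z_c = 2c/(γ√K_a) = 2×16.9/(19.1×0.6420) = 2.756 m.

2.76 m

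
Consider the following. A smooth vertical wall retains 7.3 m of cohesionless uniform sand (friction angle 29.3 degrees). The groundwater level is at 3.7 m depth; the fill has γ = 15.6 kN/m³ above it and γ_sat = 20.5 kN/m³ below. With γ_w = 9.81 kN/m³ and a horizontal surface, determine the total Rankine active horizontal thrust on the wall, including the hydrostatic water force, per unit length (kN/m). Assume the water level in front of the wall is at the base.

K_a = tan²(45° − φ/2) = 0.3428.
γ' = 20.5 − 9.81 = 10.69 kN/m³. Depth below WT = 3.6 m.
σ'_h at WT = K_a γ d_w = 19.79 kPa; at base = 19.79 + K_a γ' × 3.6 = 32.98 kPa.
P₁ (0–3.7 m) = ½×19.79×3.7 = 36.61. P₂ (3.7–7.3 m) = ½(19.79+32.98)×3.6 = 94.99.
P_w = ½ γ_w h₂² = 0.5×9.81×3.6² = 63.57. Total = 36.61+94.99+63.57 = 195.2 kN/m.

195 kN/m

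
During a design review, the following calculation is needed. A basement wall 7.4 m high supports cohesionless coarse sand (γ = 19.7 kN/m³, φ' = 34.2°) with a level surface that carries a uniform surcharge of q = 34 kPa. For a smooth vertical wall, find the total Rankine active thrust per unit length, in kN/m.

222 kN/m

K_a = tan²(45° − φ/2) = 0.2803.
Soil triangle: ½ K_a γ H² = 0.5×0.2803×19.7×7.4² = 151.2 kN/m.
Surcharge rectangle: K_a q H = 0.2803×34×7.4 = 70.53 kN/m.
Total = 151.2 + 70.53 = 221.7 kN/m.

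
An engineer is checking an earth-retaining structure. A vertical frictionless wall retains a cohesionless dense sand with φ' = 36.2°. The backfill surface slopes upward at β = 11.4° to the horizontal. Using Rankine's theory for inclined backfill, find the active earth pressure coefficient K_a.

K_a = cos β · (cos β − √(cos²β − cos²φ)) / (cos β + √(cos²β − cos²φ)).
cos β = 0.9803, cos φ = 0.8070, √(cos²β − cos²φ) = 0.5565.
K_a = 0.9803 × (0.9803 − 0.5565)/(0.9803 + 0.5565) = 0.2703.

0.270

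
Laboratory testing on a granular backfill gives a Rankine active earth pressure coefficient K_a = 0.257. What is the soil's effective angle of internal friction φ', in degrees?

K_a = tan²(45° − φ/2) ⇒ 45° − φ/2 = arctan(√0.257) = 26.88°.
φ = 2(45° − 26.88°) = 36.23°.

36.2°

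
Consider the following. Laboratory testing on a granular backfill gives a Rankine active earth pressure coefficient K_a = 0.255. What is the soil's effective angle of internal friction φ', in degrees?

K_a = tan²(45° − φ/2) ⇒ 45° − φ/2 = arctan(√0.255) = 26.79°.
φ = 2(45° − 26.79°) = 36.41°.

36.4°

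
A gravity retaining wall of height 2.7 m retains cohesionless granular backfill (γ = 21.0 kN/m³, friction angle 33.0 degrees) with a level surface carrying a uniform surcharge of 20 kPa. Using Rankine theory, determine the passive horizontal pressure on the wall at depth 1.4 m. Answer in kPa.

168 kPa

K_p = (1 + sin φ)/(1 − sin φ) = 3.392.
σ_v = γz + q = 21.0 × 1.4 + 20 = 49.40 kPa.
σ_h = K_p σ_v = 3.392 × 49.40 = 167.6 kPa.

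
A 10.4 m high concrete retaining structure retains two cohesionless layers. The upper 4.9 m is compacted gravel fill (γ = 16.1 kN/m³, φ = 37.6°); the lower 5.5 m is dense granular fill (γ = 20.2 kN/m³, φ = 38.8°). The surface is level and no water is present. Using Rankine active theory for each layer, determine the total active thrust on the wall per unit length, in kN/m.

217 kN/m

K_a1 = tan²(45°−37.6°/2) = 0.2421; K_a2 = tan²(45°−38.8°/2) = 0.2296.
Layer 1: σ at base = K_a1 γ₁ h₁ = 19.10 kPa; P₁ = ½×19.10×4.9 = 46.80.
Layer 2: σ_v at top = γ₁h₁ = 78.89; σ_h top = K_a2×78.89 = 18.11; σ_h base = K_a2×(78.89+20.2×5.5) = 43.61.
P₂ = ½(18.11+43.61)×5.5 = 169.7. Total P_a = 46.80+169.7 = 216.5 kN/m.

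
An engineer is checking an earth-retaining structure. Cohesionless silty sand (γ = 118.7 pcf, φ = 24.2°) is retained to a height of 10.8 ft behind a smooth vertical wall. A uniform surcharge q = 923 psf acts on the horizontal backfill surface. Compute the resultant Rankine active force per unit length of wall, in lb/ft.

7070 lb/ft

K_a = tan²(45° − φ/2) = 0.4185.
Soil triangle: ½ K_a γ H² = 0.5×0.4185×118.7×10.8² = 2897 lb/ft.
Surcharge rectangle: K_a q H = 0.4185×923×10.8 = 4172 lb/ft.
Total = 2897 + 4172 = 7069 lb/ft.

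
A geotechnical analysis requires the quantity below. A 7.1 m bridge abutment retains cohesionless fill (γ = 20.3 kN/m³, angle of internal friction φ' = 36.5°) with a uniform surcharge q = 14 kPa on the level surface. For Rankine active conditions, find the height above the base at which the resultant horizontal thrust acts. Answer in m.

K_a = 0.2541.
Triangular part P₁ = ½K_aγH² = 130.0 at H/3 = 2.367 m; rectangular part P₂ = K_a q H = 25.25 at H/2 = 3.550 m.
ȳ = (P₁·2.367 + P₂·3.550)/(P₁+P₂) = 2.559 m.

2.56 m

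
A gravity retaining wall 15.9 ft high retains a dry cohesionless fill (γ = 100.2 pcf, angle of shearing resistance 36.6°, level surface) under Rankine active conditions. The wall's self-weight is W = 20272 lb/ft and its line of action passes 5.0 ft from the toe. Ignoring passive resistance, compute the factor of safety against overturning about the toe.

5.97

K_a = tan²(45° − 36.6°/2) = 0.2530.
P_a = ½K_aγH² = 0.5×0.2530×100.2×15.9² = 3204 lb/ft, acting at H/3 = 5.300 ft above the base.
Overturning moment M_o = P_a × H/3 = 3204 × 5.300 = 16980.
Resisting moment M_r = W × 5.0 = 20272 × 5.0 = 101400.
FS_overturning = M_r/M_o = 101400/16980 = 5.969.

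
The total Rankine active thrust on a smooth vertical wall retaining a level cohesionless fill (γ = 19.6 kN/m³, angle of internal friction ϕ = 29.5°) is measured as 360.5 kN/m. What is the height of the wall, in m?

10.4 m

K_a = 0.3401. P_a = ½ K_a γ H² ⇒ H = √(2P_a/(K_a γ)).
H = √(2×360.5/(0.3401×19.6)) = 10.40 m.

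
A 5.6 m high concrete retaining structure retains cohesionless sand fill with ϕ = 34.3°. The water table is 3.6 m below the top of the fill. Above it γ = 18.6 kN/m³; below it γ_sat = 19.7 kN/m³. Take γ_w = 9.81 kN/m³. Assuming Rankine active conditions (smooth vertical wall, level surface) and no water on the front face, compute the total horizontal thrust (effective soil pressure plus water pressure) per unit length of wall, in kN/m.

K_a = tan²(45° − φ/2) = 0.2792.
γ' = 19.7 − 9.81 = 9.890 kN/m³. Depth below WT = 2.0 m.
σ'_h at WT = K_a γ d_w = 18.69 kPa; at base = 18.69 + K_a γ' × 2.0 = 24.21 kPa.
P₁ (0–3.6 m) = ½×18.69×3.6 = 33.65. P₂ (3.6–5.6 m) = ½(18.69+24.21)×2.0 = 42.91.
P_w = ½ γ_w h₂² = 0.5×9.81×2.0² = 19.62. Total = 33.65+42.91+19.62 = 96.17 kN/m.

96.2 kN/m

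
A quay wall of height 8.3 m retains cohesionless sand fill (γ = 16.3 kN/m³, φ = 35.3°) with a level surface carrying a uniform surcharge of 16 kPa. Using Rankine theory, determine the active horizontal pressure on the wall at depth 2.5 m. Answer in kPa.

15.2 kPa

K_a = (1 − sin φ)/(1 + sin φ) = 0.2675.
σ_v = γz + q = 16.3 × 2.5 + 16 = 56.75 kPa.
σ_h = K_a σ_v = 0.2675 × 56.75 = 15.18 kPa.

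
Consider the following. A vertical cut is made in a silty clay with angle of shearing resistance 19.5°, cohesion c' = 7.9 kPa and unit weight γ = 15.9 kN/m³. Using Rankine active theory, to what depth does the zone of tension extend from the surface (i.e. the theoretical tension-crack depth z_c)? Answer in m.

K_a = tan²(45° − 19.5°/2) = 0.4995; √K_a = 0.7067.
The active pressure is zero where K_a γ z = 2c√K_a, so z_c = 2c/(γ√K_a) = 2×7.9/(15.9×0.7067) = 1.406 m.

1.41 m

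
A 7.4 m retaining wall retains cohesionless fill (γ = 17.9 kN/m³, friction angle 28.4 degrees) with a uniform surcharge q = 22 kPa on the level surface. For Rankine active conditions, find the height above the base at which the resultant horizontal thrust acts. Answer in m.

K_a = 0.3554.
Triangular part P₁ = ½K_aγH² = 174.2 at H/3 = 2.467 m; rectangular part P₂ = K_a q H = 57.85 at H/2 = 3.700 m.
ȳ = (P₁·2.467 + P₂·3.700)/(P₁+P₂) = 2.774 m.

2.77 m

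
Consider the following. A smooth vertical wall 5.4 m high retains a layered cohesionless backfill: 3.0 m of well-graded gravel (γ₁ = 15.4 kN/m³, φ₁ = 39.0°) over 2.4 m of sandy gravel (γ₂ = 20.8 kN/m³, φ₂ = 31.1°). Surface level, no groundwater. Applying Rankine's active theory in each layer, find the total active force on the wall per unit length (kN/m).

70.2 kN/m

K_a1 = tan²(45°−39.0°/2) = 0.2275; K_a2 = tan²(45°−31.1°/2) = 0.3188.
Layer 1: σ at base = K_a1 γ₁ h₁ = 10.51 kPa; P₁ = ½×10.51×3.0 = 15.77.
Layer 2: σ_v at top = γ₁h₁ = 46.20; σ_h top = K_a2×46.20 = 14.73; σ_h base = K_a2×(46.20+20.8×2.4) = 30.64.
P₂ = ½(14.73+30.64)×2.4 = 54.45. Total P_a = 15.77+54.45 = 70.21 kN/m.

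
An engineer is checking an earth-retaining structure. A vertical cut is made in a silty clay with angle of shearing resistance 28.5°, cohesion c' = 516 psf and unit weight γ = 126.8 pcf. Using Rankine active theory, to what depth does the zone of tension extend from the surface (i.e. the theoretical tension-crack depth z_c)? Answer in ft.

K_a = tan²(45° − 28.5°/2) = 0.3540; √K_a = 0.5949.
The active pressure is zero where K_a γ z = 2c√K_a, so z_c = 2c/(γ√K_a) = 2×516/(126.8×0.5949) = 13.68 ft.

13.7 ft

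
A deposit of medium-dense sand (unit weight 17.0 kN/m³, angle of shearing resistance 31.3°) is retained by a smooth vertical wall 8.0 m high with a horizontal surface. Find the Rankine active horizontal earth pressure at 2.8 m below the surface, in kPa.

K_a = (1 − sin φ)/(1 + sin φ) = 0.3162.
σ_h = K_a γ z = 0.3162 × 17.0 × 2.8 = 15.05 kPa.

15.1 kPa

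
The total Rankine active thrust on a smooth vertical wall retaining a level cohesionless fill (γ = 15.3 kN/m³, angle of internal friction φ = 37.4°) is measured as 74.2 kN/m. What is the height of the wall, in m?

K_a = 0.2443. P_a = ½ K_a γ H² ⇒ H = √(2P_a/(K_a γ)).
H = √(2×74.2/(0.2443×15.3)) = 6.301 m.

6.30 m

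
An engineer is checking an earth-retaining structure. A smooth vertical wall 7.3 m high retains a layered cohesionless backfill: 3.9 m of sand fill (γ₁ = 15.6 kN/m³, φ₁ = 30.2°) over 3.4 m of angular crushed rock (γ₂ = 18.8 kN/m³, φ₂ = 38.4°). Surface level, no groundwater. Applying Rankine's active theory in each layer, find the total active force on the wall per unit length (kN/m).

K_a1 = tan²(45°−30.2°/2) = 0.3307; K_a2 = tan²(45°−38.4°/2) = 0.2337.
Layer 1: σ at base = K_a1 γ₁ h₁ = 20.12 kPa; P₁ = ½×20.12×3.9 = 39.23.
Layer 2: σ_v at top = γ₁h₁ = 60.84; σ_h top = K_a2×60.84 = 14.22; σ_h base = K_a2×(60.84+18.8×3.4) = 29.16.
P₂ = ½(14.22+29.16)×3.4 = 73.74. Total P_a = 39.23+73.74 = 113.0 kN/m.

113 kN/m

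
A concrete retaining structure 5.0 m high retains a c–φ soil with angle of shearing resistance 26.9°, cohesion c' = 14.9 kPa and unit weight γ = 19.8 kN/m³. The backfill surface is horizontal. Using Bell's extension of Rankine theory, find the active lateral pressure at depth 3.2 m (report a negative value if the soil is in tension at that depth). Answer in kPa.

K_a = (1 − sin φ)/(1 + sin φ) = 0.3770.
σ_a = K_a γ z − 2c√K_a = 0.3770×19.8×3.2 − 2×14.9×0.6140 = 5.589 kPa.

5.59 kPa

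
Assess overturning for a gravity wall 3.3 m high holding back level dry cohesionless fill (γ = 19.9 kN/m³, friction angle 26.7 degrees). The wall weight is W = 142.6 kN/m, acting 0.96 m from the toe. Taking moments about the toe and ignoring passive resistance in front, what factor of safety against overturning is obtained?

3.02

K_a = tan²(45° − 26.7°/2) = 0.3800.
P_a = ½K_aγH² = 0.5×0.3800×19.9×3.3² = 41.17 kN/m, acting at H/3 = 1.100 m above the base.
Overturning moment M_o = P_a × H/3 = 41.17 × 1.100 = 45.29.
Resisting moment M_r = W × 0.96 = 142.6 × 0.96 = 136.9.
FS_overturning = M_r/M_o = 136.9/45.29 = 3.023.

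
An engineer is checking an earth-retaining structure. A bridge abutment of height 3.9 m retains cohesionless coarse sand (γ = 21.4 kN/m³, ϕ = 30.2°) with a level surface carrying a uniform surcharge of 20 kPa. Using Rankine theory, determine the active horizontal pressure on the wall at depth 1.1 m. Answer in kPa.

K_a = (1 − sin φ)/(1 + sin φ) = 0.3307.
σ_v = γz + q = 21.4 × 1.1 + 20 = 43.54 kPa.
σ_h = K_a σ_v = 0.3307 × 43.54 = 14.40 kPa.

14.4 kPa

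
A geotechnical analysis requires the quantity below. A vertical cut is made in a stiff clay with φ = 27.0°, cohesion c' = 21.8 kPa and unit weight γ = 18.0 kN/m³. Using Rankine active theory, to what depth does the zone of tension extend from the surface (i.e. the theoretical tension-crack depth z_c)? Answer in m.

K_a = tan²(45° − 27.0°/2) = 0.3755; √K_a = 0.6128.
The active pressure is zero where K_a γ z = 2c√K_a, so z_c = 2c/(γ√K_a) = 2×21.8/(18.0×0.6128) = 3.953 m.

3.95 m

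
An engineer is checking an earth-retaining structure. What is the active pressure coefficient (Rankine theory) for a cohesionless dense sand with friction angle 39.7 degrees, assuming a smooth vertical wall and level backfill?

K_a = tan²(45° − φ/2) = tan²(25.15°) = 0.2204.

0.220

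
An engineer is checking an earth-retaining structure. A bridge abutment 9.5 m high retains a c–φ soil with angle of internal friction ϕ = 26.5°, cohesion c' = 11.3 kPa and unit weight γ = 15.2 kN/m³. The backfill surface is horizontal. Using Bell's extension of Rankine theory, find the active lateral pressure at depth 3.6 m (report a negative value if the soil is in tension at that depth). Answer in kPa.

6.97 kPa

K_a = (1 − sin φ)/(1 + sin φ) = 0.3829.
σ_a = K_a γ z − 2c√K_a = 0.3829×15.2×3.6 − 2×11.3×0.6188 = 6.969 kPa.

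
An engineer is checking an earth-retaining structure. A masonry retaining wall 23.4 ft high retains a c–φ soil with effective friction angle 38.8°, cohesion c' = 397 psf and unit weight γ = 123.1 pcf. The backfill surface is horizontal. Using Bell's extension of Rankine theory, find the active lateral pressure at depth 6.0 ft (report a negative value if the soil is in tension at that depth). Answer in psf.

-211 psf

K_a = (1 − sin φ)/(1 + sin φ) = 0.2296.
σ_a = K_a γ z − 2c√K_a = 0.2296×123.1×6.0 − 2×397×0.4791 = -210.9 psf.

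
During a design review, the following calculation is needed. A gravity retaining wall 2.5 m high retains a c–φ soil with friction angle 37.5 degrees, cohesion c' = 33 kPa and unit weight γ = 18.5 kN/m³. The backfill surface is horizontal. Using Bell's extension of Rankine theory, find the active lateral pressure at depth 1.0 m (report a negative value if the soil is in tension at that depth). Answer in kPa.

-28.0 kPa

K_a = (1 − sin φ)/(1 + sin φ) = 0.2432.
σ_a = K_a γ z − 2c√K_a = 0.2432×18.5×1.0 − 2×33×0.4931 = -28.05 kPa.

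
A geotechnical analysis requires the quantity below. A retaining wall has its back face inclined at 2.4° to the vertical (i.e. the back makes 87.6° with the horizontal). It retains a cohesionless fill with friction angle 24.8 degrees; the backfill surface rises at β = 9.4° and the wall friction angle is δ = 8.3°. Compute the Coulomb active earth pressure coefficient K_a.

0.454

K_a = sin²(α+φ) / [sin²α · sin(α−δ) · (1 + √{sin(φ+δ)sin(φ−β) / (sin(α−δ)sin(α+β))})²].
With α = 87.6°, φ = 24.8°, δ = 8.3°, β = 9.4°: K_a = 0.4539.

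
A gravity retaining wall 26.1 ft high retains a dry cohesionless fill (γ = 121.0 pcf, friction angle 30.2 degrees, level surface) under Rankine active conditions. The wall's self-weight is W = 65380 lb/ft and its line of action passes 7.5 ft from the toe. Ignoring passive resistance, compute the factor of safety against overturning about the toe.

K_a = tan²(45° − 30.2°/2) = 0.3307.
P_a = ½K_aγH² = 0.5×0.3307×121.0×26.1² = 13630 lb/ft, acting at H/3 = 8.700 ft above the base.
Overturning moment M_o = P_a × H/3 = 13630 × 8.700 = 118600.
Resisting moment M_r = W × 7.5 = 65380 × 7.5 = 490400.
FS_overturning = M_r/M_o = 490400/118600 = 4.136.

4.14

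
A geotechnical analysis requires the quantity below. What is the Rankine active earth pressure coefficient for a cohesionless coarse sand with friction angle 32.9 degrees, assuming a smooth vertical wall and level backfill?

0.296

K_a = tan²(45° − φ/2) = tan²(28.55°) = 0.2960.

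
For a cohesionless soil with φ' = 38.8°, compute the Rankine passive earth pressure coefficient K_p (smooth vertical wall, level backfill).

K_p = (1 + sin φ)/(1 − sin φ) = tan²(45° + 38.8°/2) = 4.356.

4.36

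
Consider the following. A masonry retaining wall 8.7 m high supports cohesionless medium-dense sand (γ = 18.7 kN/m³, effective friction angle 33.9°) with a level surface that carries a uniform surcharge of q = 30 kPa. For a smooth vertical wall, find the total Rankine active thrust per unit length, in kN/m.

K_a = tan²(45° − φ/2) = 0.2839.
Soil triangle: ½ K_a γ H² = 0.5×0.2839×18.7×8.7² = 200.9 kN/m.
Surcharge rectangle: K_a q H = 0.2839×30×8.7 = 74.10 kN/m.
Total = 200.9 + 74.10 = 275.0 kN/m.

275 kN/m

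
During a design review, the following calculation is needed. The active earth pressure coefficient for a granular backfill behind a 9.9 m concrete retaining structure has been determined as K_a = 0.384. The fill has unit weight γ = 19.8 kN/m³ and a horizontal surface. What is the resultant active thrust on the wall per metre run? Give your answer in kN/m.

373 kN/m

P = ½ K_a γ H² = 0.5 × 0.384 × 19.8 × 9.9² = 372.6 kN/m.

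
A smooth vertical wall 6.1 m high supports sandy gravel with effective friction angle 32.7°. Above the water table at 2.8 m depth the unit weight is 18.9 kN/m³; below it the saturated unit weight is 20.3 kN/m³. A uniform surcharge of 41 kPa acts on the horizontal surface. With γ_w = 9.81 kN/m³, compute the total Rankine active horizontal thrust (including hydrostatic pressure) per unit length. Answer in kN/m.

K_a = tan²(45° − φ/2) = 0.2985.
γ' = 20.3 − 9.81 = 10.49 kN/m³. h₂ = H − d_w = 3.3 m.
σ'_h: at surface K_a·q = 12.24; at WT K_a(q+γd_w) = 28.03; at base K_a(q+γd_w+γ'h₂) = 38.37 kPa.
P₁ = ½(12.24+28.03)×2.8 = 56.38; P₂ = ½(28.03+38.37)×3.3 = 109.6; P_w = ½γ_w h₂² = 53.42.
Total = 56.38+109.6+53.42 = 219.4 kN/m.

219 kN/m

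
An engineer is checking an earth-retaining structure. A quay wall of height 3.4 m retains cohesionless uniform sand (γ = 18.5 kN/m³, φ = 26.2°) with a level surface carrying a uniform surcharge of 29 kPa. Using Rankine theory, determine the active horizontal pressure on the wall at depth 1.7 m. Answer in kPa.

K_a = (1 − sin φ)/(1 + sin φ) = 0.3874.
σ_v = γz + q = 18.5 × 1.7 + 29 = 60.45 kPa.
σ_h = K_a σ_v = 0.3874 × 60.45 = 23.42 kPa.

23.4 kPa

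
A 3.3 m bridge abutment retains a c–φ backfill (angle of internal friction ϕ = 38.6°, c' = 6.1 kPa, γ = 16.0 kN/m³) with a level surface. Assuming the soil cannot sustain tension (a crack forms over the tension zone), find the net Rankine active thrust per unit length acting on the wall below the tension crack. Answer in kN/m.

5.45 kN/m

K_a = 0.2316; √K_a = 0.4813.
Tension-crack depth z_c = 2c/(γ√K_a) = 2×6.1/(16.0×0.4813) = 1.584 m.
σ_a at base = K_a γ H − 2c√K_a = 0.2316×16.0×3.3 − 2×6.1×0.4813 = 6.358 kPa.
P_a = ½ × 6.358 × (H − z_c) = 0.5×6.358×1.716 = 5.454 kN/m.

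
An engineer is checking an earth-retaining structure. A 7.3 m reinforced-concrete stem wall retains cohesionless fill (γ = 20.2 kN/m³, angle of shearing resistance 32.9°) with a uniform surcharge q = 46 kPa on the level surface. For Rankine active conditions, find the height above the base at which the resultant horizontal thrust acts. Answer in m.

K_a = 0.2960.
Triangular part P₁ = ½K_aγH² = 159.3 at H/3 = 2.433 m; rectangular part P₂ = K_a q H = 99.41 at H/2 = 3.650 m.
ȳ = (P₁·2.433 + P₂·3.650)/(P₁+P₂) = 2.901 m.

2.90 m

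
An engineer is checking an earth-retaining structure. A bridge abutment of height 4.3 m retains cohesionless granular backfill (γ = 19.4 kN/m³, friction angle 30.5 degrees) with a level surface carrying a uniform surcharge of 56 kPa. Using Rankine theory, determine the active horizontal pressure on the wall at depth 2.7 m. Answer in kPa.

35.4 kPa

K_a = (1 − sin φ)/(1 + sin φ) = 0.3267.
σ_v = γz + q = 19.4 × 2.7 + 56 = 108.4 kPa.
σ_h = K_a σ_v = 0.3267 × 108.4 = 35.40 kPa.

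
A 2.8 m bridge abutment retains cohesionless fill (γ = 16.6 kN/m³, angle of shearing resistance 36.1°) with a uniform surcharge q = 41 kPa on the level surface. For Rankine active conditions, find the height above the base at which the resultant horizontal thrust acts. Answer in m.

1.23 m

K_a = 0.2585.
Triangular part P₁ = ½K_aγH² = 16.82 at H/3 = 0.9333 m; rectangular part P₂ = K_a q H = 29.68 at H/2 = 1.400 m.
ȳ = (P₁·0.9333 + P₂·1.400)/(P₁+P₂) = 1.231 m.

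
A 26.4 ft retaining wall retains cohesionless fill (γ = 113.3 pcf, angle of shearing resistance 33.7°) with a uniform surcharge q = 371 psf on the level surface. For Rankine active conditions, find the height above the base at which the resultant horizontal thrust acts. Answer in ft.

9.67 ft

K_a = 0.2863.
Triangular part P₁ = ½K_aγH² = 11300 at H/3 = 8.800 ft; rectangular part P₂ = K_a q H = 2804 at H/2 = 13.20 ft.
ȳ = (P₁·8.800 + P₂·13.20)/(P₁+P₂) = 9.675 ft.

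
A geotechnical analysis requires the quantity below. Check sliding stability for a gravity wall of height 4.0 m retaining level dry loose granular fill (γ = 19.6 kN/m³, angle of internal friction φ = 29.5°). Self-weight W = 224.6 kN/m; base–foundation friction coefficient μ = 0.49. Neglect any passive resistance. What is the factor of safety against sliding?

2.06

K_a = tan²(45° − 29.5°/2) = 0.3401.
P_a = ½K_aγH² = 0.5×0.3401×19.6×4.0² = 53.33 kN/m, acting at H/3 = 1.333 m above the base.
FS_sliding = μW / P_a = 0.49×224.6 / 53.33 = 2.064.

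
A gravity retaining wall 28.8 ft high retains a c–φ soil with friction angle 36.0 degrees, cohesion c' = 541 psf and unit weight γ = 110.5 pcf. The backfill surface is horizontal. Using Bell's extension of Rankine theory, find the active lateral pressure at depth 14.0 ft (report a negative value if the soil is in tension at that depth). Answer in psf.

K_a = (1 − sin φ)/(1 + sin φ) = 0.2596.
σ_a = K_a γ z − 2c√K_a = 0.2596×110.5×14.0 − 2×541×0.5095 = -149.7 psf.

-150 psf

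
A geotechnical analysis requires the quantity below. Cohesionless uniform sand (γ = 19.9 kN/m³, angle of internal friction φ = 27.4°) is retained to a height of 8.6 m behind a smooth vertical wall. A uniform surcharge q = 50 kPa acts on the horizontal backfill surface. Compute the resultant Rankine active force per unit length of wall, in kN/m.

K_a = tan²(45° − φ/2) = 0.3697.
Soil triangle: ½ K_a γ H² = 0.5×0.3697×19.9×8.6² = 272.0 kN/m.
Surcharge rectangle: K_a q H = 0.3697×50×8.6 = 159.0 kN/m.
Total = 272.0 + 159.0 = 431.0 kN/m.

431 kN/m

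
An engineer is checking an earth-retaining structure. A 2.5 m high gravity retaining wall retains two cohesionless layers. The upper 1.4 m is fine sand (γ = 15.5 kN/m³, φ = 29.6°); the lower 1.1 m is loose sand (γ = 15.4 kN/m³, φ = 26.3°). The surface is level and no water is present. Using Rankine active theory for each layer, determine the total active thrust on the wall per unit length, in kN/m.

K_a1 = tan²(45°−29.6°/2) = 0.3387; K_a2 = tan²(45°−26.3°/2) = 0.3859.
Layer 1: σ at base = K_a1 γ₁ h₁ = 7.351 kPa; P₁ = ½×7.351×1.4 = 5.145.
Layer 2: σ_v at top = γ₁h₁ = 21.70; σ_h top = K_a2×21.70 = 8.375; σ_h base = K_a2×(21.70+15.4×1.1) = 14.91.
P₂ = ½(8.375+14.91)×1.1 = 12.81. Total P_a = 5.145+12.81 = 17.95 kN/m.

18.0 kN/m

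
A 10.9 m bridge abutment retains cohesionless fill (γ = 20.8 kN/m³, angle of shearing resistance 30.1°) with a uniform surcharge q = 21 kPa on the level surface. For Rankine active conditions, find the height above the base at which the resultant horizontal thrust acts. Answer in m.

3.92 m

K_a = 0.3320.
Triangular part P₁ = ½K_aγH² = 410.2 at H/3 = 3.633 m; rectangular part P₂ = K_a q H = 75.99 at H/2 = 5.450 m.
ȳ = (P₁·3.633 + P₂·5.450)/(P₁+P₂) = 3.917 m.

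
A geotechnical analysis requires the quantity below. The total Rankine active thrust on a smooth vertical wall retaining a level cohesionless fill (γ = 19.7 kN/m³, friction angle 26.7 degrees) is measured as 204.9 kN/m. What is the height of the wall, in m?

7.40 m

K_a = 0.3800. P_a = ½ K_a γ H² ⇒ H = √(2P_a/(K_a γ)).
H = √(2×204.9/(0.3800×19.7)) = 7.399 m.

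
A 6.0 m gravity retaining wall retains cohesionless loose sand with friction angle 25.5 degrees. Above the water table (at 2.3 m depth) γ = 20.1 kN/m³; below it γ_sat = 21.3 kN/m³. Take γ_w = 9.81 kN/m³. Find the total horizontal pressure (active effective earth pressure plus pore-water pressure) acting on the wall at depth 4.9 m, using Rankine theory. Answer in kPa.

55.8 kPa

K_a = (1 − sin φ)/(1 + sin φ) = 0.3981.
γ' = 21.3 − 9.81 = 11.49 kN/m³.
Effective vertical stress at 4.9 m: σ'_v = 20.1×2.3 + 11.49×2.60 = 76.10 kPa.
σ'_h = K_a σ'_v = 0.3981 × 76.10 = 30.30 kPa; u = γ_w × 2.60 = 25.51 kPa.
Total σ_h = 30.30 + 25.51 = 55.80 kPa.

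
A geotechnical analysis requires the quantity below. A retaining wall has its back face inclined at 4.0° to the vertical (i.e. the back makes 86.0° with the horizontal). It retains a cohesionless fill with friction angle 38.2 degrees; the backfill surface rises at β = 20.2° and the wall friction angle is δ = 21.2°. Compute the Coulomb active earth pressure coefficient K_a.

K_a = sin²(α+φ) / [sin²α · sin(α−δ) · (1 + √{sin(φ+δ)sin(φ−β) / (sin(α−δ)sin(α+β))})²].
With α = 86.0°, φ = 38.2°, δ = 21.2°, β = 20.2°: K_a = 0.3149.

0.315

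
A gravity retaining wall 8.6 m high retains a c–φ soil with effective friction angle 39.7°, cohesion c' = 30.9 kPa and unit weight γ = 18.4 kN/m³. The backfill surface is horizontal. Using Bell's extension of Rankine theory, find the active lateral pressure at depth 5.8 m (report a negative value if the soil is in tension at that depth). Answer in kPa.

-5.49 kPa

K_a = (1 − sin φ)/(1 + sin φ) = 0.2204.
σ_a = K_a γ z − 2c√K_a = 0.2204×18.4×5.8 − 2×30.9×0.4695 = -5.491 kPa.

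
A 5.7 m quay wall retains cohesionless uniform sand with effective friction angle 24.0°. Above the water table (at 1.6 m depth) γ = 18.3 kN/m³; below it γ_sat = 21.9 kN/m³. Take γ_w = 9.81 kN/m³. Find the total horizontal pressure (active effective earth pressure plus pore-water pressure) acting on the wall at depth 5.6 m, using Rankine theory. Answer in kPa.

72.0 kPa

K_a = (1 − sin φ)/(1 + sin φ) = 0.4217.
γ' = 21.9 − 9.81 = 12.09 kN/m³.
Effective vertical stress at 5.6 m: σ'_v = 18.3×1.6 + 12.09×4.00 = 77.64 kPa.
σ'_h = K_a σ'_v = 0.4217 × 77.64 = 32.74 kPa; u = γ_w × 4.00 = 39.24 kPa.
Total σ_h = 32.74 + 39.24 = 71.98 kPa.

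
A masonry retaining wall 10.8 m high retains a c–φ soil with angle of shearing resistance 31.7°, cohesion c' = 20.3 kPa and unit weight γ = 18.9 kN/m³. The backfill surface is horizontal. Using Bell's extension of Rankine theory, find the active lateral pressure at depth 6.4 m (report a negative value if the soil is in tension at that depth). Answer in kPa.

K_a = (1 − sin φ)/(1 + sin φ) = 0.3111.
σ_a = K_a γ z − 2c√K_a = 0.3111×18.9×6.4 − 2×20.3×0.5577 = 14.98 kPa.

15.0 kPa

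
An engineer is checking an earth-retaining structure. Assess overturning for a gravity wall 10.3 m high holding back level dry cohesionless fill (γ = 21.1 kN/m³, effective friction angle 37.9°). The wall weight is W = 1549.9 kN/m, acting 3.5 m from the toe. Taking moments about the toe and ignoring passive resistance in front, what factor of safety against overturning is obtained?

K_a = tan²(45° − 37.9°/2) = 0.2389.
P_a = ½K_aγH² = 0.5×0.2389×21.1×10.3² = 267.4 kN/m, acting at H/3 = 3.433 m above the base.
Overturning moment M_o = P_a × H/3 = 267.4 × 3.433 = 918.2.
Resisting moment M_r = W × 3.5 = 1549.9 × 3.5 = 5425.
FS_overturning = M_r/M_o = 5425/918.2 = 5.908.

5.91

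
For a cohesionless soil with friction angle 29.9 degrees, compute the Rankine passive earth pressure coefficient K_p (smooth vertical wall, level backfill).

2.99

K_p = (1 + sin φ)/(1 − sin φ) = tan²(45° + 29.9°/2) = 2.988.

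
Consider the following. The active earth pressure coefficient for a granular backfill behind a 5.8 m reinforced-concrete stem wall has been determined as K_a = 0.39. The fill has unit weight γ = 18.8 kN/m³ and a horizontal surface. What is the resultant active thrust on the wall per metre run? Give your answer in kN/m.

123 kN/m

P = ½ K_a γ H² = 0.5 × 0.39 × 18.8 × 5.8² = 123.3 kN/m.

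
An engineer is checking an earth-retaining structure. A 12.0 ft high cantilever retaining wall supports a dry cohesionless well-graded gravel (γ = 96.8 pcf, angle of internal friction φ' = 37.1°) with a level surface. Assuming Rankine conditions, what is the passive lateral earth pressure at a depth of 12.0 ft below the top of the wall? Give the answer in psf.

K_p = (1 + sin φ)/(1 − sin φ) = 4.040.
σ_h = K_p γ z = 4.040 × 96.8 × 12.0 = 4693 psf.

4690 psf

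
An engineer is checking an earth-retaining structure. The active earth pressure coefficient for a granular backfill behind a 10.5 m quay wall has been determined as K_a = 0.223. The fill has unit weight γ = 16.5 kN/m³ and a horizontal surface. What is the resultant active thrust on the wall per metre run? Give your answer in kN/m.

P = ½ K_a γ H² = 0.5 × 0.223 × 16.5 × 10.5² = 202.8 kN/m.

203 kN/m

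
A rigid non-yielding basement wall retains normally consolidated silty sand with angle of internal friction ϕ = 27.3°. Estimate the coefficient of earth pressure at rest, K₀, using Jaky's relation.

K₀ = 1 − sin φ' = 1 − sin 27.3° = 0.5414.

0.541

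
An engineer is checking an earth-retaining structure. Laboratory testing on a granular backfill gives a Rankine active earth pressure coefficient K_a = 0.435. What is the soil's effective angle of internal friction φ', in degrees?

23.2°

K_a = tan²(45° − φ/2) ⇒ 45° − φ/2 = arctan(√0.435) = 33.41°.
φ = 2(45° − 33.41°) = 23.19°.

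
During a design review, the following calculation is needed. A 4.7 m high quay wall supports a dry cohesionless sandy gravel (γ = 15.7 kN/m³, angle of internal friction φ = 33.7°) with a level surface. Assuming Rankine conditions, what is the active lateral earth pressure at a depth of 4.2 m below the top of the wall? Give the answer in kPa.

18.9 kPa

K_a = (1 − sin φ)/(1 + sin φ) = 0.2863.
σ_h = K_a γ z = 0.2863 × 15.7 × 4.2 = 18.88 kPa.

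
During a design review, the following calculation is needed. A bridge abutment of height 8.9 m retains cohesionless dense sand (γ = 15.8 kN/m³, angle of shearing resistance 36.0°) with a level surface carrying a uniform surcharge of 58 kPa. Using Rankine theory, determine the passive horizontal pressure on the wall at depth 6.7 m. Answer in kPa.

K_p = (1 + sin φ)/(1 − sin φ) = 3.852.
σ_v = γz + q = 15.8 × 6.7 + 58 = 163.9 kPa.
σ_h = K_p σ_v = 3.852 × 163.9 = 631.2 kPa.

631 kPa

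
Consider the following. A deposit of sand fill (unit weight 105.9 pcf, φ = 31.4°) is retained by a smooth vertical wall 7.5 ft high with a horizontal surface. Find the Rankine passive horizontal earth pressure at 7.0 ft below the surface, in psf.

K_p = (1 + sin φ)/(1 − sin φ) = 3.175.
σ_h = K_p γ z = 3.175 × 105.9 × 7.0 = 2354 psf.

2350 psf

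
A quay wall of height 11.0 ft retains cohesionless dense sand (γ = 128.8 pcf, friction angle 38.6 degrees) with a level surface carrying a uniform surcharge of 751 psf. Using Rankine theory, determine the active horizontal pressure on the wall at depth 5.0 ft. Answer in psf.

323 psf

K_a = (1 − sin φ)/(1 + sin φ) = 0.2316.
σ_v = γz + q = 128.8 × 5.0 + 751 = 1395 psf.
σ_h = K_a σ_v = 0.2316 × 1395 = 323.1 psf.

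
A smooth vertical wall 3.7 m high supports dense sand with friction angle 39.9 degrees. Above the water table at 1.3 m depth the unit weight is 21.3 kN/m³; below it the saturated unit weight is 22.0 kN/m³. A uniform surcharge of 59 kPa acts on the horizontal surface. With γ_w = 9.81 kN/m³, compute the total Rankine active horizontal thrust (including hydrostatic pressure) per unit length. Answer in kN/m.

K_a = tan²(45° − φ/2) = 0.2184.
γ' = 22.0 − 9.81 = 12.19 kN/m³. h₂ = H − d_w = 2.4 m.
σ'_h: at surface K_a·q = 12.89; at WT K_a(q+γd_w) = 18.94; at base K_a(q+γd_w+γ'h₂) = 25.33 kPa.
P₁ = ½(12.89+18.94)×1.3 = 20.69; P₂ = ½(18.94+25.33)×2.4 = 53.12; P_w = ½γ_w h₂² = 28.25.
Total = 20.69+53.12+28.25 = 102.1 kN/m.

102 kN/m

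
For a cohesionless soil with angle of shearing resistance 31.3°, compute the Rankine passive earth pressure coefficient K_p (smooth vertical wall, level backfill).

3.16

K_p = (1 + sin φ)/(1 − sin φ) = tan²(45° + 31.3°/2) = 3.162.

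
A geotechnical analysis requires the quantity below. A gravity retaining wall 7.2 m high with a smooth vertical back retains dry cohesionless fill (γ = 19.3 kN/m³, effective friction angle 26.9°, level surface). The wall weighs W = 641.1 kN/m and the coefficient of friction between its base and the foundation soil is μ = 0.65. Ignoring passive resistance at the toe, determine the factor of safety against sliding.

K_a = tan²(45° − 26.9°/2) = 0.3770.
P_a = ½K_aγH² = 0.5×0.3770×19.3×7.2² = 188.6 kN/m, acting at H/3 = 2.400 m above the base.
FS_sliding = μW / P_a = 0.65×641.1 / 188.6 = 2.210.

2.21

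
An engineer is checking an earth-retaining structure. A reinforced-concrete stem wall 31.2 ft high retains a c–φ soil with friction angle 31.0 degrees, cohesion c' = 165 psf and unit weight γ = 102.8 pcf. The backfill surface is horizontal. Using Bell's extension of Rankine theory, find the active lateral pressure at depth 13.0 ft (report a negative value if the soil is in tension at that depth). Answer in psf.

241 psf

K_a = (1 − sin φ)/(1 + sin φ) = 0.3201.
σ_a = K_a γ z − 2c√K_a = 0.3201×102.8×13.0 − 2×165×0.5658 = 241.1 psf.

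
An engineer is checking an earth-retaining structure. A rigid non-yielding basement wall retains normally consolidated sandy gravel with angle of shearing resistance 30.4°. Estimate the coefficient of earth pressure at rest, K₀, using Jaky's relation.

K₀ = 1 − sin φ' = 1 − sin 30.4° = 0.4940.

0.494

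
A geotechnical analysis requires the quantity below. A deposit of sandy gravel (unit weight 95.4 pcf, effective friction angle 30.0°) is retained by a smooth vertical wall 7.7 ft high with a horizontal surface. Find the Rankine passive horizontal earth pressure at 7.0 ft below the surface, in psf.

2000 psf

K_p = (1 + sin φ)/(1 − sin φ) = 3.000.
σ_h = K_p γ z = 3.000 × 95.4 × 7.0 = 2003 psf.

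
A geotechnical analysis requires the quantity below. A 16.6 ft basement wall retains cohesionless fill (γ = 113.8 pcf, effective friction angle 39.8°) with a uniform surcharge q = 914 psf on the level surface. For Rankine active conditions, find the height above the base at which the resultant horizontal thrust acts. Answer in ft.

6.89 ft

K_a = 0.2194.
Triangular part P₁ = ½K_aγH² = 3441 at H/3 = 5.533 ft; rectangular part P₂ = K_a q H = 3329 at H/2 = 8.300 ft.
ȳ = (P₁·5.533 + P₂·8.300)/(P₁+P₂) = 6.894 ft.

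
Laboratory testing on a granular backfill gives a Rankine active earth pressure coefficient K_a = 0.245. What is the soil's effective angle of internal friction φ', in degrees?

K_a = tan²(45° − φ/2) ⇒ 45° − φ/2 = arctan(√0.245) = 26.33°.
φ = 2(45° − 26.33°) = 37.33°.

37.3°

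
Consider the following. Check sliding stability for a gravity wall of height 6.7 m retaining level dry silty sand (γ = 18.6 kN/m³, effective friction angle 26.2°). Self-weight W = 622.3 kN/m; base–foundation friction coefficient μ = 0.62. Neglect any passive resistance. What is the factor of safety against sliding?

2.39

K_a = tan²(45° − 26.2°/2) = 0.3874.
P_a = ½K_aγH² = 0.5×0.3874×18.6×6.7² = 161.7 kN/m, acting at H/3 = 2.233 m above the base.
FS_sliding = μW / P_a = 0.62×622.3 / 161.7 = 2.385.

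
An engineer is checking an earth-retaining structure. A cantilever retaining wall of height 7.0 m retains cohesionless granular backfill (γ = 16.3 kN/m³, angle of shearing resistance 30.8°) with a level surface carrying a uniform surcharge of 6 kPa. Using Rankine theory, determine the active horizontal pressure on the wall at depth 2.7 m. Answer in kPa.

K_a = (1 − sin φ)/(1 + sin φ) = 0.3227.
σ_v = γz + q = 16.3 × 2.7 + 6 = 50.01 kPa.
σ_h = K_a σ_v = 0.3227 × 50.01 = 16.14 kPa.

16.1 kPa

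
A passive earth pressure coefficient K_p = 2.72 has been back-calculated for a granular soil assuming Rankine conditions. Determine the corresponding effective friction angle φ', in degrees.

27.5°

K_p = (1+sin φ)/(1−sin φ) ⇒ sin φ = (K_p − 1)/(K_p + 1) = 0.4624.
φ = arcsin(0.4624) = 27.54°.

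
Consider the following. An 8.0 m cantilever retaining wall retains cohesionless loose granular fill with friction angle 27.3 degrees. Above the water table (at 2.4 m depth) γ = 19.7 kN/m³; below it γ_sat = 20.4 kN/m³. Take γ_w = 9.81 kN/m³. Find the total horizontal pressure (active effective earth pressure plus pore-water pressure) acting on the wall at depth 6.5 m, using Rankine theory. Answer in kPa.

73.9 kPa

K_a = (1 − sin φ)/(1 + sin φ) = 0.3711.
γ' = 20.4 − 9.81 = 10.59 kN/m³.
Effective vertical stress at 6.5 m: σ'_v = 19.7×2.4 + 10.59×4.10 = 90.70 kPa.
σ'_h = K_a σ'_v = 0.3711 × 90.70 = 33.66 kPa; u = γ_w × 4.10 = 40.22 kPa.
Total σ_h = 33.66 + 40.22 = 73.88 kPa.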